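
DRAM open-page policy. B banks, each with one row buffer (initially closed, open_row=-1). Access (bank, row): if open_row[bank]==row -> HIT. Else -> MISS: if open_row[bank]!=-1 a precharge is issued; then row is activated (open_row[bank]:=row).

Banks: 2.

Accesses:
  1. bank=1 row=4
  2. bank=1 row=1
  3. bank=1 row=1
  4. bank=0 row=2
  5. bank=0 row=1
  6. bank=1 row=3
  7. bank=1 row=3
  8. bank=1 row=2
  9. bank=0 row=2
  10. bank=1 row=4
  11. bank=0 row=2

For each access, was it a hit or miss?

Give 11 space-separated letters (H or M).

Answer: M M H M M M H M M M H

Derivation:
Acc 1: bank1 row4 -> MISS (open row4); precharges=0
Acc 2: bank1 row1 -> MISS (open row1); precharges=1
Acc 3: bank1 row1 -> HIT
Acc 4: bank0 row2 -> MISS (open row2); precharges=1
Acc 5: bank0 row1 -> MISS (open row1); precharges=2
Acc 6: bank1 row3 -> MISS (open row3); precharges=3
Acc 7: bank1 row3 -> HIT
Acc 8: bank1 row2 -> MISS (open row2); precharges=4
Acc 9: bank0 row2 -> MISS (open row2); precharges=5
Acc 10: bank1 row4 -> MISS (open row4); precharges=6
Acc 11: bank0 row2 -> HIT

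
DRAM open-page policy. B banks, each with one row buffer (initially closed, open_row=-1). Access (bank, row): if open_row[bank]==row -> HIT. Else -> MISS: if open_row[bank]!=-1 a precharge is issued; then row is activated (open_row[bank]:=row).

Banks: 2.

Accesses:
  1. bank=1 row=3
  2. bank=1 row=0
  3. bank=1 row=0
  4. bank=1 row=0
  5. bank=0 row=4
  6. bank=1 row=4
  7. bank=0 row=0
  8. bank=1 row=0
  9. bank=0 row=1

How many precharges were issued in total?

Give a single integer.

Acc 1: bank1 row3 -> MISS (open row3); precharges=0
Acc 2: bank1 row0 -> MISS (open row0); precharges=1
Acc 3: bank1 row0 -> HIT
Acc 4: bank1 row0 -> HIT
Acc 5: bank0 row4 -> MISS (open row4); precharges=1
Acc 6: bank1 row4 -> MISS (open row4); precharges=2
Acc 7: bank0 row0 -> MISS (open row0); precharges=3
Acc 8: bank1 row0 -> MISS (open row0); precharges=4
Acc 9: bank0 row1 -> MISS (open row1); precharges=5

Answer: 5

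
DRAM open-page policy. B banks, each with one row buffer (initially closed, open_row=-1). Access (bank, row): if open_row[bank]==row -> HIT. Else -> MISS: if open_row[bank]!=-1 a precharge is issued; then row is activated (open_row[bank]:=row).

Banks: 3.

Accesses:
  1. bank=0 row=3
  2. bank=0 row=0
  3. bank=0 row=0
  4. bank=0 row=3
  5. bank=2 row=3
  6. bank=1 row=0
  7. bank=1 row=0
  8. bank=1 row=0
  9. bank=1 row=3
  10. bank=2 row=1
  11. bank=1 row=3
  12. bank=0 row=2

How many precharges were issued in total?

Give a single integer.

Answer: 5

Derivation:
Acc 1: bank0 row3 -> MISS (open row3); precharges=0
Acc 2: bank0 row0 -> MISS (open row0); precharges=1
Acc 3: bank0 row0 -> HIT
Acc 4: bank0 row3 -> MISS (open row3); precharges=2
Acc 5: bank2 row3 -> MISS (open row3); precharges=2
Acc 6: bank1 row0 -> MISS (open row0); precharges=2
Acc 7: bank1 row0 -> HIT
Acc 8: bank1 row0 -> HIT
Acc 9: bank1 row3 -> MISS (open row3); precharges=3
Acc 10: bank2 row1 -> MISS (open row1); precharges=4
Acc 11: bank1 row3 -> HIT
Acc 12: bank0 row2 -> MISS (open row2); precharges=5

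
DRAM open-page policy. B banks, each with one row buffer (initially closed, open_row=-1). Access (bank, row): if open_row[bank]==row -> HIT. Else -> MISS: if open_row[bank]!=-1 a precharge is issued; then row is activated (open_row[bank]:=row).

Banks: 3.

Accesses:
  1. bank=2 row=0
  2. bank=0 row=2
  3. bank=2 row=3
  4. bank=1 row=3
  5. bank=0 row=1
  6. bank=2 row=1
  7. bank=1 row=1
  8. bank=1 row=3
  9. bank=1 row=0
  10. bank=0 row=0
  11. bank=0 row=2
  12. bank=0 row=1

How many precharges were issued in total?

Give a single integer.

Answer: 9

Derivation:
Acc 1: bank2 row0 -> MISS (open row0); precharges=0
Acc 2: bank0 row2 -> MISS (open row2); precharges=0
Acc 3: bank2 row3 -> MISS (open row3); precharges=1
Acc 4: bank1 row3 -> MISS (open row3); precharges=1
Acc 5: bank0 row1 -> MISS (open row1); precharges=2
Acc 6: bank2 row1 -> MISS (open row1); precharges=3
Acc 7: bank1 row1 -> MISS (open row1); precharges=4
Acc 8: bank1 row3 -> MISS (open row3); precharges=5
Acc 9: bank1 row0 -> MISS (open row0); precharges=6
Acc 10: bank0 row0 -> MISS (open row0); precharges=7
Acc 11: bank0 row2 -> MISS (open row2); precharges=8
Acc 12: bank0 row1 -> MISS (open row1); precharges=9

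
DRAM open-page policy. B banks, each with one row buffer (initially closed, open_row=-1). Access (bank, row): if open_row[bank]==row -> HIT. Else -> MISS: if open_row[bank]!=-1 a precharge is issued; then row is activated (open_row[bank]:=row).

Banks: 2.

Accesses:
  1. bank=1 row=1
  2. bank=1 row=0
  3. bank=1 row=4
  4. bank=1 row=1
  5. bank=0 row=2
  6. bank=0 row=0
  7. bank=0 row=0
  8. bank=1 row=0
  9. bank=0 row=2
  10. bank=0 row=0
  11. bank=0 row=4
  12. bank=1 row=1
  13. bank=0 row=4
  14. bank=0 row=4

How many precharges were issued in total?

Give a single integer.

Acc 1: bank1 row1 -> MISS (open row1); precharges=0
Acc 2: bank1 row0 -> MISS (open row0); precharges=1
Acc 3: bank1 row4 -> MISS (open row4); precharges=2
Acc 4: bank1 row1 -> MISS (open row1); precharges=3
Acc 5: bank0 row2 -> MISS (open row2); precharges=3
Acc 6: bank0 row0 -> MISS (open row0); precharges=4
Acc 7: bank0 row0 -> HIT
Acc 8: bank1 row0 -> MISS (open row0); precharges=5
Acc 9: bank0 row2 -> MISS (open row2); precharges=6
Acc 10: bank0 row0 -> MISS (open row0); precharges=7
Acc 11: bank0 row4 -> MISS (open row4); precharges=8
Acc 12: bank1 row1 -> MISS (open row1); precharges=9
Acc 13: bank0 row4 -> HIT
Acc 14: bank0 row4 -> HIT

Answer: 9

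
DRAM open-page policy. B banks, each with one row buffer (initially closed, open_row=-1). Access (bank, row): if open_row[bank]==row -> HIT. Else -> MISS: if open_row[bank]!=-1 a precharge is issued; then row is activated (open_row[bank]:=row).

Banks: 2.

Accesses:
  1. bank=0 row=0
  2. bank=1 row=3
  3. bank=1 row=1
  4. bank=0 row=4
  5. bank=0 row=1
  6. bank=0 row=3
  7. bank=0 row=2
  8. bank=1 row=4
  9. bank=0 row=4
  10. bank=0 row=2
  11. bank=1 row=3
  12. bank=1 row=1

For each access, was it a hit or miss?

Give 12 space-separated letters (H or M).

Answer: M M M M M M M M M M M M

Derivation:
Acc 1: bank0 row0 -> MISS (open row0); precharges=0
Acc 2: bank1 row3 -> MISS (open row3); precharges=0
Acc 3: bank1 row1 -> MISS (open row1); precharges=1
Acc 4: bank0 row4 -> MISS (open row4); precharges=2
Acc 5: bank0 row1 -> MISS (open row1); precharges=3
Acc 6: bank0 row3 -> MISS (open row3); precharges=4
Acc 7: bank0 row2 -> MISS (open row2); precharges=5
Acc 8: bank1 row4 -> MISS (open row4); precharges=6
Acc 9: bank0 row4 -> MISS (open row4); precharges=7
Acc 10: bank0 row2 -> MISS (open row2); precharges=8
Acc 11: bank1 row3 -> MISS (open row3); precharges=9
Acc 12: bank1 row1 -> MISS (open row1); precharges=10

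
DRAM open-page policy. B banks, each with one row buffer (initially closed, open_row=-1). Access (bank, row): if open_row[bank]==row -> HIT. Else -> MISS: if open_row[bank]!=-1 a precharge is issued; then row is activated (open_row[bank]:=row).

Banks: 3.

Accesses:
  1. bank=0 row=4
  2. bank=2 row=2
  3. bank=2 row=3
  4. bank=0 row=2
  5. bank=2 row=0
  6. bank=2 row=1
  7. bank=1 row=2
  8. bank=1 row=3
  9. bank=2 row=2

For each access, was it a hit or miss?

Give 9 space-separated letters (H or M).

Acc 1: bank0 row4 -> MISS (open row4); precharges=0
Acc 2: bank2 row2 -> MISS (open row2); precharges=0
Acc 3: bank2 row3 -> MISS (open row3); precharges=1
Acc 4: bank0 row2 -> MISS (open row2); precharges=2
Acc 5: bank2 row0 -> MISS (open row0); precharges=3
Acc 6: bank2 row1 -> MISS (open row1); precharges=4
Acc 7: bank1 row2 -> MISS (open row2); precharges=4
Acc 8: bank1 row3 -> MISS (open row3); precharges=5
Acc 9: bank2 row2 -> MISS (open row2); precharges=6

Answer: M M M M M M M M M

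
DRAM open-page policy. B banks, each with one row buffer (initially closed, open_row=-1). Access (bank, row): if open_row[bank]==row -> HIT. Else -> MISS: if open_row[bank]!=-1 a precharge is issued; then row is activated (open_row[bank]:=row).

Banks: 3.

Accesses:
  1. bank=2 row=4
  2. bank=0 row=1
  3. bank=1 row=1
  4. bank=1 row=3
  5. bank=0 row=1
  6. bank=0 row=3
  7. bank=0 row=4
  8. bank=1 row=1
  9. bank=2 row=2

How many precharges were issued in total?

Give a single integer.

Answer: 5

Derivation:
Acc 1: bank2 row4 -> MISS (open row4); precharges=0
Acc 2: bank0 row1 -> MISS (open row1); precharges=0
Acc 3: bank1 row1 -> MISS (open row1); precharges=0
Acc 4: bank1 row3 -> MISS (open row3); precharges=1
Acc 5: bank0 row1 -> HIT
Acc 6: bank0 row3 -> MISS (open row3); precharges=2
Acc 7: bank0 row4 -> MISS (open row4); precharges=3
Acc 8: bank1 row1 -> MISS (open row1); precharges=4
Acc 9: bank2 row2 -> MISS (open row2); precharges=5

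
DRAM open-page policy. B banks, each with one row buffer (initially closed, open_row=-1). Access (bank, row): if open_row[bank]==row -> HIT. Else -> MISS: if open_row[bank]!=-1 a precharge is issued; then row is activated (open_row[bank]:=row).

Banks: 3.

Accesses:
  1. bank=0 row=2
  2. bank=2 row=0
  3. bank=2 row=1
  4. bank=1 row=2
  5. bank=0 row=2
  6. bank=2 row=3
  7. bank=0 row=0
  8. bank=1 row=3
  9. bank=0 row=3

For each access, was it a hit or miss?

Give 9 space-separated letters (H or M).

Answer: M M M M H M M M M

Derivation:
Acc 1: bank0 row2 -> MISS (open row2); precharges=0
Acc 2: bank2 row0 -> MISS (open row0); precharges=0
Acc 3: bank2 row1 -> MISS (open row1); precharges=1
Acc 4: bank1 row2 -> MISS (open row2); precharges=1
Acc 5: bank0 row2 -> HIT
Acc 6: bank2 row3 -> MISS (open row3); precharges=2
Acc 7: bank0 row0 -> MISS (open row0); precharges=3
Acc 8: bank1 row3 -> MISS (open row3); precharges=4
Acc 9: bank0 row3 -> MISS (open row3); precharges=5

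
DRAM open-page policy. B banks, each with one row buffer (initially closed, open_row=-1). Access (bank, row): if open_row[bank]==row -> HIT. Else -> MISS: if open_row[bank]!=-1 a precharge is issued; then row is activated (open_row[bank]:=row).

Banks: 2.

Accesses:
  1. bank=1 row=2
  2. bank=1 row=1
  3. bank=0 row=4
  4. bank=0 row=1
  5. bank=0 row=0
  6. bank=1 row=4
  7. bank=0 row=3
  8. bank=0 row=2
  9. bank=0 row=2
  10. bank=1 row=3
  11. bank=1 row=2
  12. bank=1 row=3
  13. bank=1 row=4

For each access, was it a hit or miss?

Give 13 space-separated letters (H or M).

Acc 1: bank1 row2 -> MISS (open row2); precharges=0
Acc 2: bank1 row1 -> MISS (open row1); precharges=1
Acc 3: bank0 row4 -> MISS (open row4); precharges=1
Acc 4: bank0 row1 -> MISS (open row1); precharges=2
Acc 5: bank0 row0 -> MISS (open row0); precharges=3
Acc 6: bank1 row4 -> MISS (open row4); precharges=4
Acc 7: bank0 row3 -> MISS (open row3); precharges=5
Acc 8: bank0 row2 -> MISS (open row2); precharges=6
Acc 9: bank0 row2 -> HIT
Acc 10: bank1 row3 -> MISS (open row3); precharges=7
Acc 11: bank1 row2 -> MISS (open row2); precharges=8
Acc 12: bank1 row3 -> MISS (open row3); precharges=9
Acc 13: bank1 row4 -> MISS (open row4); precharges=10

Answer: M M M M M M M M H M M M M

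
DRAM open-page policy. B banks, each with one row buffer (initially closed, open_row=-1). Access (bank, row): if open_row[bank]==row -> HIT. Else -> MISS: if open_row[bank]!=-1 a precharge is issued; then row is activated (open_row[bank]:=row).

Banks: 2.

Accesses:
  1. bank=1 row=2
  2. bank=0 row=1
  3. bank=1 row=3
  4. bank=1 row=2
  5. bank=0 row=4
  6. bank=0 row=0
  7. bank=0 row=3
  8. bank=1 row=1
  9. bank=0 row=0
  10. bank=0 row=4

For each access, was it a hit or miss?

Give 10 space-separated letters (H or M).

Acc 1: bank1 row2 -> MISS (open row2); precharges=0
Acc 2: bank0 row1 -> MISS (open row1); precharges=0
Acc 3: bank1 row3 -> MISS (open row3); precharges=1
Acc 4: bank1 row2 -> MISS (open row2); precharges=2
Acc 5: bank0 row4 -> MISS (open row4); precharges=3
Acc 6: bank0 row0 -> MISS (open row0); precharges=4
Acc 7: bank0 row3 -> MISS (open row3); precharges=5
Acc 8: bank1 row1 -> MISS (open row1); precharges=6
Acc 9: bank0 row0 -> MISS (open row0); precharges=7
Acc 10: bank0 row4 -> MISS (open row4); precharges=8

Answer: M M M M M M M M M M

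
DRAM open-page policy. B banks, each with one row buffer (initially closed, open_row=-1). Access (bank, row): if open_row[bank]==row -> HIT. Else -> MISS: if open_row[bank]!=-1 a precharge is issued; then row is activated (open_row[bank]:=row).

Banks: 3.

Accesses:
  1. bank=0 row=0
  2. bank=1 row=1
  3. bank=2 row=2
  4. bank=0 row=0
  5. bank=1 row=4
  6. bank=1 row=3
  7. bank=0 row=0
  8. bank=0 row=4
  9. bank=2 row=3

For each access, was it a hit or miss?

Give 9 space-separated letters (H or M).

Answer: M M M H M M H M M

Derivation:
Acc 1: bank0 row0 -> MISS (open row0); precharges=0
Acc 2: bank1 row1 -> MISS (open row1); precharges=0
Acc 3: bank2 row2 -> MISS (open row2); precharges=0
Acc 4: bank0 row0 -> HIT
Acc 5: bank1 row4 -> MISS (open row4); precharges=1
Acc 6: bank1 row3 -> MISS (open row3); precharges=2
Acc 7: bank0 row0 -> HIT
Acc 8: bank0 row4 -> MISS (open row4); precharges=3
Acc 9: bank2 row3 -> MISS (open row3); precharges=4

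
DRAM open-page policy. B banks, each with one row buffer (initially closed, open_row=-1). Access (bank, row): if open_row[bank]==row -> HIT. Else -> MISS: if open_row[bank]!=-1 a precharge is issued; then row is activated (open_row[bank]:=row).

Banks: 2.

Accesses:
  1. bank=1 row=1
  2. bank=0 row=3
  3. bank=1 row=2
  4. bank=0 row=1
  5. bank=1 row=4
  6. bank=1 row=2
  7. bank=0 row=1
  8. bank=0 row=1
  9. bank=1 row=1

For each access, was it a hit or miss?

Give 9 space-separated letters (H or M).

Answer: M M M M M M H H M

Derivation:
Acc 1: bank1 row1 -> MISS (open row1); precharges=0
Acc 2: bank0 row3 -> MISS (open row3); precharges=0
Acc 3: bank1 row2 -> MISS (open row2); precharges=1
Acc 4: bank0 row1 -> MISS (open row1); precharges=2
Acc 5: bank1 row4 -> MISS (open row4); precharges=3
Acc 6: bank1 row2 -> MISS (open row2); precharges=4
Acc 7: bank0 row1 -> HIT
Acc 8: bank0 row1 -> HIT
Acc 9: bank1 row1 -> MISS (open row1); precharges=5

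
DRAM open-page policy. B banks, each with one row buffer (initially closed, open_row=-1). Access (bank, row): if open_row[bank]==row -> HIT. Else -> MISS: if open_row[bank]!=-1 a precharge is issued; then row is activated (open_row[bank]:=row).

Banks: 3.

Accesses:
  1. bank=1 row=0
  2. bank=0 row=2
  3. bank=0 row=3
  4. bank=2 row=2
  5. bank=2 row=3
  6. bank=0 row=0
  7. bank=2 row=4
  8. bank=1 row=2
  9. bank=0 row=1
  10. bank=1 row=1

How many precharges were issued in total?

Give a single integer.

Answer: 7

Derivation:
Acc 1: bank1 row0 -> MISS (open row0); precharges=0
Acc 2: bank0 row2 -> MISS (open row2); precharges=0
Acc 3: bank0 row3 -> MISS (open row3); precharges=1
Acc 4: bank2 row2 -> MISS (open row2); precharges=1
Acc 5: bank2 row3 -> MISS (open row3); precharges=2
Acc 6: bank0 row0 -> MISS (open row0); precharges=3
Acc 7: bank2 row4 -> MISS (open row4); precharges=4
Acc 8: bank1 row2 -> MISS (open row2); precharges=5
Acc 9: bank0 row1 -> MISS (open row1); precharges=6
Acc 10: bank1 row1 -> MISS (open row1); precharges=7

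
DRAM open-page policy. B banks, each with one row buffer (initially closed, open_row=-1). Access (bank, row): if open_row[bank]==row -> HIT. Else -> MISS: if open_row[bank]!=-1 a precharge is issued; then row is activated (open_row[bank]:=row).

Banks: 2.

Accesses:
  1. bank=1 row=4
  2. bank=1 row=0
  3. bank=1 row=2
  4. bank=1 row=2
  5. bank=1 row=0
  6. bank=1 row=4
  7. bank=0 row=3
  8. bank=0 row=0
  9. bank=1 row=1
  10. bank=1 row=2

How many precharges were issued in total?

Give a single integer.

Acc 1: bank1 row4 -> MISS (open row4); precharges=0
Acc 2: bank1 row0 -> MISS (open row0); precharges=1
Acc 3: bank1 row2 -> MISS (open row2); precharges=2
Acc 4: bank1 row2 -> HIT
Acc 5: bank1 row0 -> MISS (open row0); precharges=3
Acc 6: bank1 row4 -> MISS (open row4); precharges=4
Acc 7: bank0 row3 -> MISS (open row3); precharges=4
Acc 8: bank0 row0 -> MISS (open row0); precharges=5
Acc 9: bank1 row1 -> MISS (open row1); precharges=6
Acc 10: bank1 row2 -> MISS (open row2); precharges=7

Answer: 7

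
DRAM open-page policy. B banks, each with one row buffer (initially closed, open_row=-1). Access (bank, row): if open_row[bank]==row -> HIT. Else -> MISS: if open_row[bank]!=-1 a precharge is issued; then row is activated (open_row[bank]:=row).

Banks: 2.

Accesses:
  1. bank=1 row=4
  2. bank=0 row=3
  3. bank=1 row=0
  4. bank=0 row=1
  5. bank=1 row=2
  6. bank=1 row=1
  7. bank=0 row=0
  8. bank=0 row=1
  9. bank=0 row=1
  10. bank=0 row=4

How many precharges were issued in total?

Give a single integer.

Acc 1: bank1 row4 -> MISS (open row4); precharges=0
Acc 2: bank0 row3 -> MISS (open row3); precharges=0
Acc 3: bank1 row0 -> MISS (open row0); precharges=1
Acc 4: bank0 row1 -> MISS (open row1); precharges=2
Acc 5: bank1 row2 -> MISS (open row2); precharges=3
Acc 6: bank1 row1 -> MISS (open row1); precharges=4
Acc 7: bank0 row0 -> MISS (open row0); precharges=5
Acc 8: bank0 row1 -> MISS (open row1); precharges=6
Acc 9: bank0 row1 -> HIT
Acc 10: bank0 row4 -> MISS (open row4); precharges=7

Answer: 7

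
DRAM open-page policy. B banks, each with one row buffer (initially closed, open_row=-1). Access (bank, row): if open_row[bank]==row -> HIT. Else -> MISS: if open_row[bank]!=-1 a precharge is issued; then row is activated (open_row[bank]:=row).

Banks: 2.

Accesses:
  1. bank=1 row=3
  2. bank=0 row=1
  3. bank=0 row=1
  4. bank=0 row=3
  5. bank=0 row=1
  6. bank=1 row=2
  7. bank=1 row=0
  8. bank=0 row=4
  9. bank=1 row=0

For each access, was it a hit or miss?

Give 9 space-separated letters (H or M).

Acc 1: bank1 row3 -> MISS (open row3); precharges=0
Acc 2: bank0 row1 -> MISS (open row1); precharges=0
Acc 3: bank0 row1 -> HIT
Acc 4: bank0 row3 -> MISS (open row3); precharges=1
Acc 5: bank0 row1 -> MISS (open row1); precharges=2
Acc 6: bank1 row2 -> MISS (open row2); precharges=3
Acc 7: bank1 row0 -> MISS (open row0); precharges=4
Acc 8: bank0 row4 -> MISS (open row4); precharges=5
Acc 9: bank1 row0 -> HIT

Answer: M M H M M M M M H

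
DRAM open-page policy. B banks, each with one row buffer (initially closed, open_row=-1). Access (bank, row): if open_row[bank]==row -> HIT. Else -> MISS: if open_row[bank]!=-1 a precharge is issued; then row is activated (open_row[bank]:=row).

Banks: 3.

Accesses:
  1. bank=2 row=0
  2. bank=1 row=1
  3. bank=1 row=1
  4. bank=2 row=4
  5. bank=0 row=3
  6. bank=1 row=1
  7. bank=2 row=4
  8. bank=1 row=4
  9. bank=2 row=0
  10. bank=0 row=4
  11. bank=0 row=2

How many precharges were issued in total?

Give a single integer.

Answer: 5

Derivation:
Acc 1: bank2 row0 -> MISS (open row0); precharges=0
Acc 2: bank1 row1 -> MISS (open row1); precharges=0
Acc 3: bank1 row1 -> HIT
Acc 4: bank2 row4 -> MISS (open row4); precharges=1
Acc 5: bank0 row3 -> MISS (open row3); precharges=1
Acc 6: bank1 row1 -> HIT
Acc 7: bank2 row4 -> HIT
Acc 8: bank1 row4 -> MISS (open row4); precharges=2
Acc 9: bank2 row0 -> MISS (open row0); precharges=3
Acc 10: bank0 row4 -> MISS (open row4); precharges=4
Acc 11: bank0 row2 -> MISS (open row2); precharges=5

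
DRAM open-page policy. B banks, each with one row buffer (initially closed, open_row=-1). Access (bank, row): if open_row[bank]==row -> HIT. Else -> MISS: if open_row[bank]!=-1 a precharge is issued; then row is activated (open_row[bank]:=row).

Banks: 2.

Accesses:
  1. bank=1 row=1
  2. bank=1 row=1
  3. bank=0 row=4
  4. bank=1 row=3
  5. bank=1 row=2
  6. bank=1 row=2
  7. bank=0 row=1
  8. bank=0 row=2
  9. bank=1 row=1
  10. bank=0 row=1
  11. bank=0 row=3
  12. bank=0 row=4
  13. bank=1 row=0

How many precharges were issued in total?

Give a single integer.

Answer: 9

Derivation:
Acc 1: bank1 row1 -> MISS (open row1); precharges=0
Acc 2: bank1 row1 -> HIT
Acc 3: bank0 row4 -> MISS (open row4); precharges=0
Acc 4: bank1 row3 -> MISS (open row3); precharges=1
Acc 5: bank1 row2 -> MISS (open row2); precharges=2
Acc 6: bank1 row2 -> HIT
Acc 7: bank0 row1 -> MISS (open row1); precharges=3
Acc 8: bank0 row2 -> MISS (open row2); precharges=4
Acc 9: bank1 row1 -> MISS (open row1); precharges=5
Acc 10: bank0 row1 -> MISS (open row1); precharges=6
Acc 11: bank0 row3 -> MISS (open row3); precharges=7
Acc 12: bank0 row4 -> MISS (open row4); precharges=8
Acc 13: bank1 row0 -> MISS (open row0); precharges=9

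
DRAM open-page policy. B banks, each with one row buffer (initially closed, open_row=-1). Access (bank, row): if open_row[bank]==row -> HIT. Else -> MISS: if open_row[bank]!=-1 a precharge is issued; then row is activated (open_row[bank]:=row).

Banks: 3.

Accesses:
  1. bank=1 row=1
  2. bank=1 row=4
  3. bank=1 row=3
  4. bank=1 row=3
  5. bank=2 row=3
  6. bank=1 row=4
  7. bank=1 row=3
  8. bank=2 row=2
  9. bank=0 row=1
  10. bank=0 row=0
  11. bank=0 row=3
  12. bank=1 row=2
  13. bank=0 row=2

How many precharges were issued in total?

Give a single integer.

Acc 1: bank1 row1 -> MISS (open row1); precharges=0
Acc 2: bank1 row4 -> MISS (open row4); precharges=1
Acc 3: bank1 row3 -> MISS (open row3); precharges=2
Acc 4: bank1 row3 -> HIT
Acc 5: bank2 row3 -> MISS (open row3); precharges=2
Acc 6: bank1 row4 -> MISS (open row4); precharges=3
Acc 7: bank1 row3 -> MISS (open row3); precharges=4
Acc 8: bank2 row2 -> MISS (open row2); precharges=5
Acc 9: bank0 row1 -> MISS (open row1); precharges=5
Acc 10: bank0 row0 -> MISS (open row0); precharges=6
Acc 11: bank0 row3 -> MISS (open row3); precharges=7
Acc 12: bank1 row2 -> MISS (open row2); precharges=8
Acc 13: bank0 row2 -> MISS (open row2); precharges=9

Answer: 9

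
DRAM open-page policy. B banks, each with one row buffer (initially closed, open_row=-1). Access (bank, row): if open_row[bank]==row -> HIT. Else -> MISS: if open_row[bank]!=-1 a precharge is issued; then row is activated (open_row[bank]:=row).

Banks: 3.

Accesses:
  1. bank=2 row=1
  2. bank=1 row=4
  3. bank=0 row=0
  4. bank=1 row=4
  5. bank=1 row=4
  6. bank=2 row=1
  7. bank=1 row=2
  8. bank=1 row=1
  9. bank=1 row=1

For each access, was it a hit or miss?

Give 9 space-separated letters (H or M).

Answer: M M M H H H M M H

Derivation:
Acc 1: bank2 row1 -> MISS (open row1); precharges=0
Acc 2: bank1 row4 -> MISS (open row4); precharges=0
Acc 3: bank0 row0 -> MISS (open row0); precharges=0
Acc 4: bank1 row4 -> HIT
Acc 5: bank1 row4 -> HIT
Acc 6: bank2 row1 -> HIT
Acc 7: bank1 row2 -> MISS (open row2); precharges=1
Acc 8: bank1 row1 -> MISS (open row1); precharges=2
Acc 9: bank1 row1 -> HIT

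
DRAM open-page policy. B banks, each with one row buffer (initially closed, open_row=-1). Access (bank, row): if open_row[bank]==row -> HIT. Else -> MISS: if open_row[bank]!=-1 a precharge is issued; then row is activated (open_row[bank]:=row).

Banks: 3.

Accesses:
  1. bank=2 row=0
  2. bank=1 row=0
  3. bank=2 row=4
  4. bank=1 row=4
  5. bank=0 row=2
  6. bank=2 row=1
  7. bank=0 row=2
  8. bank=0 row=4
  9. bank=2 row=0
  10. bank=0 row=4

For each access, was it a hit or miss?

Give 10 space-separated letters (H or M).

Answer: M M M M M M H M M H

Derivation:
Acc 1: bank2 row0 -> MISS (open row0); precharges=0
Acc 2: bank1 row0 -> MISS (open row0); precharges=0
Acc 3: bank2 row4 -> MISS (open row4); precharges=1
Acc 4: bank1 row4 -> MISS (open row4); precharges=2
Acc 5: bank0 row2 -> MISS (open row2); precharges=2
Acc 6: bank2 row1 -> MISS (open row1); precharges=3
Acc 7: bank0 row2 -> HIT
Acc 8: bank0 row4 -> MISS (open row4); precharges=4
Acc 9: bank2 row0 -> MISS (open row0); precharges=5
Acc 10: bank0 row4 -> HIT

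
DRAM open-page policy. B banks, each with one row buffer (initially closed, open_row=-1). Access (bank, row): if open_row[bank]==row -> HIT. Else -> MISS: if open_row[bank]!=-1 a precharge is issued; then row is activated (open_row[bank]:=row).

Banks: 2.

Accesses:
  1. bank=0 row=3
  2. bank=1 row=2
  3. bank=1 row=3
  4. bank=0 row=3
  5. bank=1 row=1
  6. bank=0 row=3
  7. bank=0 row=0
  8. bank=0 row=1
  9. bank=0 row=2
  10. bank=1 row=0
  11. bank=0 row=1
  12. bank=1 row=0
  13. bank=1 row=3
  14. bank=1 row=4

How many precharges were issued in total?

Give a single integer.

Answer: 9

Derivation:
Acc 1: bank0 row3 -> MISS (open row3); precharges=0
Acc 2: bank1 row2 -> MISS (open row2); precharges=0
Acc 3: bank1 row3 -> MISS (open row3); precharges=1
Acc 4: bank0 row3 -> HIT
Acc 5: bank1 row1 -> MISS (open row1); precharges=2
Acc 6: bank0 row3 -> HIT
Acc 7: bank0 row0 -> MISS (open row0); precharges=3
Acc 8: bank0 row1 -> MISS (open row1); precharges=4
Acc 9: bank0 row2 -> MISS (open row2); precharges=5
Acc 10: bank1 row0 -> MISS (open row0); precharges=6
Acc 11: bank0 row1 -> MISS (open row1); precharges=7
Acc 12: bank1 row0 -> HIT
Acc 13: bank1 row3 -> MISS (open row3); precharges=8
Acc 14: bank1 row4 -> MISS (open row4); precharges=9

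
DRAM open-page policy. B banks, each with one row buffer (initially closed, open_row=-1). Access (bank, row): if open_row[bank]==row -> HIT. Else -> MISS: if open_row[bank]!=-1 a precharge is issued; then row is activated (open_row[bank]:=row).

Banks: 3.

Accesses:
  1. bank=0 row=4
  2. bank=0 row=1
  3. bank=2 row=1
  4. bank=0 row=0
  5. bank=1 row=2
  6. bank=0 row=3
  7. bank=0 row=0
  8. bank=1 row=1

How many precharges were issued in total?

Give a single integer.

Answer: 5

Derivation:
Acc 1: bank0 row4 -> MISS (open row4); precharges=0
Acc 2: bank0 row1 -> MISS (open row1); precharges=1
Acc 3: bank2 row1 -> MISS (open row1); precharges=1
Acc 4: bank0 row0 -> MISS (open row0); precharges=2
Acc 5: bank1 row2 -> MISS (open row2); precharges=2
Acc 6: bank0 row3 -> MISS (open row3); precharges=3
Acc 7: bank0 row0 -> MISS (open row0); precharges=4
Acc 8: bank1 row1 -> MISS (open row1); precharges=5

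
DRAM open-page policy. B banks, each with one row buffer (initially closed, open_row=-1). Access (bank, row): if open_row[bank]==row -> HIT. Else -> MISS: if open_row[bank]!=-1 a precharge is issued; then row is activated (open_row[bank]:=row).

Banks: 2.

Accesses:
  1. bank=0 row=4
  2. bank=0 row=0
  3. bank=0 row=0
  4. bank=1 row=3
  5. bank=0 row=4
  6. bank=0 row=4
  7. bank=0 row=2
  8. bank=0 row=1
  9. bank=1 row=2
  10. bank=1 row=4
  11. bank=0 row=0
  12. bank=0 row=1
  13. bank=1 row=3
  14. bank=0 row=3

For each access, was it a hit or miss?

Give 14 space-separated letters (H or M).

Answer: M M H M M H M M M M M M M M

Derivation:
Acc 1: bank0 row4 -> MISS (open row4); precharges=0
Acc 2: bank0 row0 -> MISS (open row0); precharges=1
Acc 3: bank0 row0 -> HIT
Acc 4: bank1 row3 -> MISS (open row3); precharges=1
Acc 5: bank0 row4 -> MISS (open row4); precharges=2
Acc 6: bank0 row4 -> HIT
Acc 7: bank0 row2 -> MISS (open row2); precharges=3
Acc 8: bank0 row1 -> MISS (open row1); precharges=4
Acc 9: bank1 row2 -> MISS (open row2); precharges=5
Acc 10: bank1 row4 -> MISS (open row4); precharges=6
Acc 11: bank0 row0 -> MISS (open row0); precharges=7
Acc 12: bank0 row1 -> MISS (open row1); precharges=8
Acc 13: bank1 row3 -> MISS (open row3); precharges=9
Acc 14: bank0 row3 -> MISS (open row3); precharges=10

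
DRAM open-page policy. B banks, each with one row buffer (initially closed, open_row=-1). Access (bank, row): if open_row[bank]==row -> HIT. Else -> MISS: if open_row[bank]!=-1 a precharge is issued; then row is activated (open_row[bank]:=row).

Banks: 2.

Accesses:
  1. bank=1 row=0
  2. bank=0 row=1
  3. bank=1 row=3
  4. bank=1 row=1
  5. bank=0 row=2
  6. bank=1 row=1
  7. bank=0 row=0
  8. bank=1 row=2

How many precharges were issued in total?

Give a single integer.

Answer: 5

Derivation:
Acc 1: bank1 row0 -> MISS (open row0); precharges=0
Acc 2: bank0 row1 -> MISS (open row1); precharges=0
Acc 3: bank1 row3 -> MISS (open row3); precharges=1
Acc 4: bank1 row1 -> MISS (open row1); precharges=2
Acc 5: bank0 row2 -> MISS (open row2); precharges=3
Acc 6: bank1 row1 -> HIT
Acc 7: bank0 row0 -> MISS (open row0); precharges=4
Acc 8: bank1 row2 -> MISS (open row2); precharges=5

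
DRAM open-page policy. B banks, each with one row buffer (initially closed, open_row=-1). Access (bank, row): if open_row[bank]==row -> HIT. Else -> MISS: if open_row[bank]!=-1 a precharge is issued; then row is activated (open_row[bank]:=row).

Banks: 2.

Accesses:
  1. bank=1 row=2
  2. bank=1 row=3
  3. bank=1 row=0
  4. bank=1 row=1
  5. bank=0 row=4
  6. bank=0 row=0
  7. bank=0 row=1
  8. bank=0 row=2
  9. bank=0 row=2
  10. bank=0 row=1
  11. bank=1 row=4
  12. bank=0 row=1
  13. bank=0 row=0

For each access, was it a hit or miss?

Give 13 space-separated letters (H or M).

Answer: M M M M M M M M H M M H M

Derivation:
Acc 1: bank1 row2 -> MISS (open row2); precharges=0
Acc 2: bank1 row3 -> MISS (open row3); precharges=1
Acc 3: bank1 row0 -> MISS (open row0); precharges=2
Acc 4: bank1 row1 -> MISS (open row1); precharges=3
Acc 5: bank0 row4 -> MISS (open row4); precharges=3
Acc 6: bank0 row0 -> MISS (open row0); precharges=4
Acc 7: bank0 row1 -> MISS (open row1); precharges=5
Acc 8: bank0 row2 -> MISS (open row2); precharges=6
Acc 9: bank0 row2 -> HIT
Acc 10: bank0 row1 -> MISS (open row1); precharges=7
Acc 11: bank1 row4 -> MISS (open row4); precharges=8
Acc 12: bank0 row1 -> HIT
Acc 13: bank0 row0 -> MISS (open row0); precharges=9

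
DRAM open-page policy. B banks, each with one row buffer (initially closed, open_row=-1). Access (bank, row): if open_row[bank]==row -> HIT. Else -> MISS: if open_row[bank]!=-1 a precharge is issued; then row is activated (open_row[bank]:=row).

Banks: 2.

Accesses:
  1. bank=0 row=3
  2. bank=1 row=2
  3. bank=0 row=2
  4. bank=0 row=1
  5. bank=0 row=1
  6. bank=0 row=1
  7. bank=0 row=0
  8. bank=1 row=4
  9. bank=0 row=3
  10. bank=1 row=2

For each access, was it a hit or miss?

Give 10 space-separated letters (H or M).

Answer: M M M M H H M M M M

Derivation:
Acc 1: bank0 row3 -> MISS (open row3); precharges=0
Acc 2: bank1 row2 -> MISS (open row2); precharges=0
Acc 3: bank0 row2 -> MISS (open row2); precharges=1
Acc 4: bank0 row1 -> MISS (open row1); precharges=2
Acc 5: bank0 row1 -> HIT
Acc 6: bank0 row1 -> HIT
Acc 7: bank0 row0 -> MISS (open row0); precharges=3
Acc 8: bank1 row4 -> MISS (open row4); precharges=4
Acc 9: bank0 row3 -> MISS (open row3); precharges=5
Acc 10: bank1 row2 -> MISS (open row2); precharges=6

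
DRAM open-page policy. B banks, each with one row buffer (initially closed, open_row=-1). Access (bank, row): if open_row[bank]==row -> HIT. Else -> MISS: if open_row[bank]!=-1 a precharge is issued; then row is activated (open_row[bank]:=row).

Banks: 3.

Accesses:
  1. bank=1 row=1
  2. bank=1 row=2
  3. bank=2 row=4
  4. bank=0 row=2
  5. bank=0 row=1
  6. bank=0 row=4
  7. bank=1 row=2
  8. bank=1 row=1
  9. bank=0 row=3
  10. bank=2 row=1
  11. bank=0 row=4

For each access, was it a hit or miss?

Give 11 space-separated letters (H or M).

Answer: M M M M M M H M M M M

Derivation:
Acc 1: bank1 row1 -> MISS (open row1); precharges=0
Acc 2: bank1 row2 -> MISS (open row2); precharges=1
Acc 3: bank2 row4 -> MISS (open row4); precharges=1
Acc 4: bank0 row2 -> MISS (open row2); precharges=1
Acc 5: bank0 row1 -> MISS (open row1); precharges=2
Acc 6: bank0 row4 -> MISS (open row4); precharges=3
Acc 7: bank1 row2 -> HIT
Acc 8: bank1 row1 -> MISS (open row1); precharges=4
Acc 9: bank0 row3 -> MISS (open row3); precharges=5
Acc 10: bank2 row1 -> MISS (open row1); precharges=6
Acc 11: bank0 row4 -> MISS (open row4); precharges=7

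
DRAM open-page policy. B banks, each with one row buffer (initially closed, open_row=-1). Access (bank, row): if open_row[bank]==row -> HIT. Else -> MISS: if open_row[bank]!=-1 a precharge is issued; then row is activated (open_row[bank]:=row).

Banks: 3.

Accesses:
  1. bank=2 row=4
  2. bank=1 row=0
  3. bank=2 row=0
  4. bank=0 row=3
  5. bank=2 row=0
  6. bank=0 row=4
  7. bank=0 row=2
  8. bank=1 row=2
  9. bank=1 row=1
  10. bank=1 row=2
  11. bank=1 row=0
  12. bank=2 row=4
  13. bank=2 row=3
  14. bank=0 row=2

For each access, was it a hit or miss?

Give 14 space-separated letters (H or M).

Acc 1: bank2 row4 -> MISS (open row4); precharges=0
Acc 2: bank1 row0 -> MISS (open row0); precharges=0
Acc 3: bank2 row0 -> MISS (open row0); precharges=1
Acc 4: bank0 row3 -> MISS (open row3); precharges=1
Acc 5: bank2 row0 -> HIT
Acc 6: bank0 row4 -> MISS (open row4); precharges=2
Acc 7: bank0 row2 -> MISS (open row2); precharges=3
Acc 8: bank1 row2 -> MISS (open row2); precharges=4
Acc 9: bank1 row1 -> MISS (open row1); precharges=5
Acc 10: bank1 row2 -> MISS (open row2); precharges=6
Acc 11: bank1 row0 -> MISS (open row0); precharges=7
Acc 12: bank2 row4 -> MISS (open row4); precharges=8
Acc 13: bank2 row3 -> MISS (open row3); precharges=9
Acc 14: bank0 row2 -> HIT

Answer: M M M M H M M M M M M M M H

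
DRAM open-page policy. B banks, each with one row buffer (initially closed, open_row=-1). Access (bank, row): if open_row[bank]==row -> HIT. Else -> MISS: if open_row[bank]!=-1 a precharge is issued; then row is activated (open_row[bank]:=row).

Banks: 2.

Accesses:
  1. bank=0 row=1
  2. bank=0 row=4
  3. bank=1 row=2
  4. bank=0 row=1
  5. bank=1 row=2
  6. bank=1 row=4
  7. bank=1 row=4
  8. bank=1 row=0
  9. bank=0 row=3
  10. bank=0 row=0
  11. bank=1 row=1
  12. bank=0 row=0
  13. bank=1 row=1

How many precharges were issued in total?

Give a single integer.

Acc 1: bank0 row1 -> MISS (open row1); precharges=0
Acc 2: bank0 row4 -> MISS (open row4); precharges=1
Acc 3: bank1 row2 -> MISS (open row2); precharges=1
Acc 4: bank0 row1 -> MISS (open row1); precharges=2
Acc 5: bank1 row2 -> HIT
Acc 6: bank1 row4 -> MISS (open row4); precharges=3
Acc 7: bank1 row4 -> HIT
Acc 8: bank1 row0 -> MISS (open row0); precharges=4
Acc 9: bank0 row3 -> MISS (open row3); precharges=5
Acc 10: bank0 row0 -> MISS (open row0); precharges=6
Acc 11: bank1 row1 -> MISS (open row1); precharges=7
Acc 12: bank0 row0 -> HIT
Acc 13: bank1 row1 -> HIT

Answer: 7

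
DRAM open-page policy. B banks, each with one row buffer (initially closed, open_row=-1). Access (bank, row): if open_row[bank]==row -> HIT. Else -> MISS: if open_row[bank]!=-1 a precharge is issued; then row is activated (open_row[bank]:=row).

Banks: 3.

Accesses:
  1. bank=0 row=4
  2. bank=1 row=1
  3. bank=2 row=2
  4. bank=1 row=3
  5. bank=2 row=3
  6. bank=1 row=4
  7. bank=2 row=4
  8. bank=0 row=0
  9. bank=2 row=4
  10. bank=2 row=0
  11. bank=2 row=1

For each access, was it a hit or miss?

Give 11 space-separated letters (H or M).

Acc 1: bank0 row4 -> MISS (open row4); precharges=0
Acc 2: bank1 row1 -> MISS (open row1); precharges=0
Acc 3: bank2 row2 -> MISS (open row2); precharges=0
Acc 4: bank1 row3 -> MISS (open row3); precharges=1
Acc 5: bank2 row3 -> MISS (open row3); precharges=2
Acc 6: bank1 row4 -> MISS (open row4); precharges=3
Acc 7: bank2 row4 -> MISS (open row4); precharges=4
Acc 8: bank0 row0 -> MISS (open row0); precharges=5
Acc 9: bank2 row4 -> HIT
Acc 10: bank2 row0 -> MISS (open row0); precharges=6
Acc 11: bank2 row1 -> MISS (open row1); precharges=7

Answer: M M M M M M M M H M M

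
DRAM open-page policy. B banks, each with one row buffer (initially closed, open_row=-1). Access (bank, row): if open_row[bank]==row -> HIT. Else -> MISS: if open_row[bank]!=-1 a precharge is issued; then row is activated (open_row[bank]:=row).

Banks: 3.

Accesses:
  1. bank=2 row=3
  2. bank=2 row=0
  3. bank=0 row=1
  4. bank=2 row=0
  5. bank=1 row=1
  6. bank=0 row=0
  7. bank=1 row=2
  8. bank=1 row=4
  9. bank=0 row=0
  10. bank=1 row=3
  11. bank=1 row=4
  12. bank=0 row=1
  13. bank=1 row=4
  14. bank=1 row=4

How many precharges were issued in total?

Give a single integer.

Acc 1: bank2 row3 -> MISS (open row3); precharges=0
Acc 2: bank2 row0 -> MISS (open row0); precharges=1
Acc 3: bank0 row1 -> MISS (open row1); precharges=1
Acc 4: bank2 row0 -> HIT
Acc 5: bank1 row1 -> MISS (open row1); precharges=1
Acc 6: bank0 row0 -> MISS (open row0); precharges=2
Acc 7: bank1 row2 -> MISS (open row2); precharges=3
Acc 8: bank1 row4 -> MISS (open row4); precharges=4
Acc 9: bank0 row0 -> HIT
Acc 10: bank1 row3 -> MISS (open row3); precharges=5
Acc 11: bank1 row4 -> MISS (open row4); precharges=6
Acc 12: bank0 row1 -> MISS (open row1); precharges=7
Acc 13: bank1 row4 -> HIT
Acc 14: bank1 row4 -> HIT

Answer: 7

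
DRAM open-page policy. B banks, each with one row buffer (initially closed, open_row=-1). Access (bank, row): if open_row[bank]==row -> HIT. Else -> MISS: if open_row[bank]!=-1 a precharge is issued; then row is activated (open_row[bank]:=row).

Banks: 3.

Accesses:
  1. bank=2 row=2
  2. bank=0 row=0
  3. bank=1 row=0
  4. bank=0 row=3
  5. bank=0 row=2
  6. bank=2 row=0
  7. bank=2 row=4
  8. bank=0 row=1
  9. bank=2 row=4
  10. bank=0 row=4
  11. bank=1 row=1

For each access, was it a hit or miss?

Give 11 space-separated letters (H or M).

Acc 1: bank2 row2 -> MISS (open row2); precharges=0
Acc 2: bank0 row0 -> MISS (open row0); precharges=0
Acc 3: bank1 row0 -> MISS (open row0); precharges=0
Acc 4: bank0 row3 -> MISS (open row3); precharges=1
Acc 5: bank0 row2 -> MISS (open row2); precharges=2
Acc 6: bank2 row0 -> MISS (open row0); precharges=3
Acc 7: bank2 row4 -> MISS (open row4); precharges=4
Acc 8: bank0 row1 -> MISS (open row1); precharges=5
Acc 9: bank2 row4 -> HIT
Acc 10: bank0 row4 -> MISS (open row4); precharges=6
Acc 11: bank1 row1 -> MISS (open row1); precharges=7

Answer: M M M M M M M M H M M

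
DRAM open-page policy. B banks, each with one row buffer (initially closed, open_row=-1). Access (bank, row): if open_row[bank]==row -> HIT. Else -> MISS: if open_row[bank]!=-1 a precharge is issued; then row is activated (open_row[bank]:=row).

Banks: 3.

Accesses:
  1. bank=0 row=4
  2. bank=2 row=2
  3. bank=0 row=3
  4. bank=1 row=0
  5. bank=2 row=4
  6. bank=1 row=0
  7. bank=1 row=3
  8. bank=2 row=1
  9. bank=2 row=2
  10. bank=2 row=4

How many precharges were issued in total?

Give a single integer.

Acc 1: bank0 row4 -> MISS (open row4); precharges=0
Acc 2: bank2 row2 -> MISS (open row2); precharges=0
Acc 3: bank0 row3 -> MISS (open row3); precharges=1
Acc 4: bank1 row0 -> MISS (open row0); precharges=1
Acc 5: bank2 row4 -> MISS (open row4); precharges=2
Acc 6: bank1 row0 -> HIT
Acc 7: bank1 row3 -> MISS (open row3); precharges=3
Acc 8: bank2 row1 -> MISS (open row1); precharges=4
Acc 9: bank2 row2 -> MISS (open row2); precharges=5
Acc 10: bank2 row4 -> MISS (open row4); precharges=6

Answer: 6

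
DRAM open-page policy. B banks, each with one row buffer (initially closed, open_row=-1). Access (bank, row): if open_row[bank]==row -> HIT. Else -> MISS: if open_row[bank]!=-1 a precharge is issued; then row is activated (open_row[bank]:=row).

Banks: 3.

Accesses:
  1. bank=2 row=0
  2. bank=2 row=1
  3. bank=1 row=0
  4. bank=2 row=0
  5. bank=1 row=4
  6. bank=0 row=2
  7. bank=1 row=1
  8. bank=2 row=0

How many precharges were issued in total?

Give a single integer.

Acc 1: bank2 row0 -> MISS (open row0); precharges=0
Acc 2: bank2 row1 -> MISS (open row1); precharges=1
Acc 3: bank1 row0 -> MISS (open row0); precharges=1
Acc 4: bank2 row0 -> MISS (open row0); precharges=2
Acc 5: bank1 row4 -> MISS (open row4); precharges=3
Acc 6: bank0 row2 -> MISS (open row2); precharges=3
Acc 7: bank1 row1 -> MISS (open row1); precharges=4
Acc 8: bank2 row0 -> HIT

Answer: 4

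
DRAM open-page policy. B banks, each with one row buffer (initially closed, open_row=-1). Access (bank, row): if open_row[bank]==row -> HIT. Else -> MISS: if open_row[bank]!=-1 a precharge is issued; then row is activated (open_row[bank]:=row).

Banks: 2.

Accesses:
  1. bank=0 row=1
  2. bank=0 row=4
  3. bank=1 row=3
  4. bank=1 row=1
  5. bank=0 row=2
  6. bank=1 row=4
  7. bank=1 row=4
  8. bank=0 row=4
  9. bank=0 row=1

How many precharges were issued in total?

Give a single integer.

Acc 1: bank0 row1 -> MISS (open row1); precharges=0
Acc 2: bank0 row4 -> MISS (open row4); precharges=1
Acc 3: bank1 row3 -> MISS (open row3); precharges=1
Acc 4: bank1 row1 -> MISS (open row1); precharges=2
Acc 5: bank0 row2 -> MISS (open row2); precharges=3
Acc 6: bank1 row4 -> MISS (open row4); precharges=4
Acc 7: bank1 row4 -> HIT
Acc 8: bank0 row4 -> MISS (open row4); precharges=5
Acc 9: bank0 row1 -> MISS (open row1); precharges=6

Answer: 6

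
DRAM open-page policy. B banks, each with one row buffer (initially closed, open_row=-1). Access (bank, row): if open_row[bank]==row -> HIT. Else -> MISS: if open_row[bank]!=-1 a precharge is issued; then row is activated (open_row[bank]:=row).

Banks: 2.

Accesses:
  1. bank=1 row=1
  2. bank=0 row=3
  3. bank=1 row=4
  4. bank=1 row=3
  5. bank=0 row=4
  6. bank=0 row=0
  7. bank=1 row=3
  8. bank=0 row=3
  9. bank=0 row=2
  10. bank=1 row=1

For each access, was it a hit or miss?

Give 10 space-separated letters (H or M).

Answer: M M M M M M H M M M

Derivation:
Acc 1: bank1 row1 -> MISS (open row1); precharges=0
Acc 2: bank0 row3 -> MISS (open row3); precharges=0
Acc 3: bank1 row4 -> MISS (open row4); precharges=1
Acc 4: bank1 row3 -> MISS (open row3); precharges=2
Acc 5: bank0 row4 -> MISS (open row4); precharges=3
Acc 6: bank0 row0 -> MISS (open row0); precharges=4
Acc 7: bank1 row3 -> HIT
Acc 8: bank0 row3 -> MISS (open row3); precharges=5
Acc 9: bank0 row2 -> MISS (open row2); precharges=6
Acc 10: bank1 row1 -> MISS (open row1); precharges=7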